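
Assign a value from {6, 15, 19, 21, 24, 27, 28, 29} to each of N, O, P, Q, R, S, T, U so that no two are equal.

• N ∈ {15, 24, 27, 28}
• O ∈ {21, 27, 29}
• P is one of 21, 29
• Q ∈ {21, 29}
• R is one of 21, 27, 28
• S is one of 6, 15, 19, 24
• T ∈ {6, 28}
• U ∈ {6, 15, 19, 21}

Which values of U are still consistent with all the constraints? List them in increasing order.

15, 19

P and Q between them cover only {21, 29} — a naked pair. Remove those values from O, R, U.
O must be 27 (only option left). Eliminate 27 elsewhere: N, R.
That leaves R = 28. Eliminate 28 elsewhere: N, T.
That leaves T = 6. Remove 6 from S, U.
No further eliminations apply; U can still be any of 15, 19.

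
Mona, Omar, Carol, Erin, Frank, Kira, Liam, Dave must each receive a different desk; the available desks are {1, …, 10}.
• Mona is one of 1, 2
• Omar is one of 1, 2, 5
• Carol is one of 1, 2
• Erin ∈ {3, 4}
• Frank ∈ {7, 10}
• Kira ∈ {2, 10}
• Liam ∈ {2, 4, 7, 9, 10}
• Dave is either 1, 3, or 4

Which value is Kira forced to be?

The 8 variables draw from only 8 values {1, 2, 3, 4, 5, 7, 9, 10}, so each is used; only Omar can be 5, hence Omar = 5.
The 7 still-open variables together cover exactly {1, 2, 3, 4, 7, 9, 10} — 7 values for 7 variables — and 9 appears only in Liam's list, so Liam = 9.
Among the 6 still-open variables, 7 fits only Frank (and all 6 values in {1, 2, 3, 4, 7, 10} must be used), so Frank = 7.
The 5 still-open variables draw from only 5 values {1, 2, 3, 4, 10}, so each is used; only Kira can be 10, hence Kira = 10.

10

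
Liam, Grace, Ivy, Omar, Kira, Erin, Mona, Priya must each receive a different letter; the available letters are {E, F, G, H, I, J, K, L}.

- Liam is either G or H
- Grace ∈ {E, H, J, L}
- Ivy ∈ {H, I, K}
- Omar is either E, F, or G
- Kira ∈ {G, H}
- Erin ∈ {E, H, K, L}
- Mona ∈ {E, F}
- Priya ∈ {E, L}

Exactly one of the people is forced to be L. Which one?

Priya

The 8 variables together cover exactly {E, F, G, H, I, J, K, L} — 8 values for 8 variables — and I appears only in Ivy's list, so Ivy = I.
The 7 still-open variables draw from only 7 values {E, F, G, H, J, K, L}, so each is used; only Grace can be J, hence Grace = J.
The 6 still-open variables together cover exactly {E, F, G, H, K, L} — 6 values for 6 variables — and K appears only in Erin's list, so Erin = K.
The 5 still-open variables draw from only 5 values {E, F, G, H, L}, so each is used; only Priya can be L, hence Priya = L.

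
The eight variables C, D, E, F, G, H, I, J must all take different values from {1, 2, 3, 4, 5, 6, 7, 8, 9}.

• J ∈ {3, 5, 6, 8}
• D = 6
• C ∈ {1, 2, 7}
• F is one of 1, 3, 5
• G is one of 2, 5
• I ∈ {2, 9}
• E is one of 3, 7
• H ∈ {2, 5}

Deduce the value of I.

D must be 6 (only option left). So J can't be 6.
Among the 7 still-open variables, 8 fits only J (and all 7 values in {1, 2, 3, 5, 7, 8, 9} must be used), so J = 8.
The 6 still-open variables draw from only 6 values {1, 2, 3, 5, 7, 9}, so each is used; only I can be 9, hence I = 9.

9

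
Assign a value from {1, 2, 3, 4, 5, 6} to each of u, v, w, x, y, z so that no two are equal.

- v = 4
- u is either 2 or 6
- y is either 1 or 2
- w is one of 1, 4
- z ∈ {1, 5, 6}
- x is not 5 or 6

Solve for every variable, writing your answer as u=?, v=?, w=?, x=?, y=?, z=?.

v's domain is down to {4}, so v = 4. Eliminate 4 elsewhere: w, x.
w's domain is down to {1}, so w = 1. Remove 1 from x, y, z.
That leaves y = 2. Remove 2 from u, x.
That leaves u = 6. Remove 6 from z.
That leaves x = 3.
z must be 5 (only option left).

u=6, v=4, w=1, x=3, y=2, z=5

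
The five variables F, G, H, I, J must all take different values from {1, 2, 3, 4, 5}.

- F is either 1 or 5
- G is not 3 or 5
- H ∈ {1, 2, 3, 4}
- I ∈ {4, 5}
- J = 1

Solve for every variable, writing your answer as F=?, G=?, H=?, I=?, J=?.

F=5, G=2, H=3, I=4, J=1

J has just one choice, so J = 1. Eliminate 1 elsewhere: F, G, H.
F has just one choice, so F = 5. So I can't be 5.
I has just one choice, so I = 4. So G, H can't be 4.
That leaves G = 2. So H can't be 2.
H has just one choice, so H = 3.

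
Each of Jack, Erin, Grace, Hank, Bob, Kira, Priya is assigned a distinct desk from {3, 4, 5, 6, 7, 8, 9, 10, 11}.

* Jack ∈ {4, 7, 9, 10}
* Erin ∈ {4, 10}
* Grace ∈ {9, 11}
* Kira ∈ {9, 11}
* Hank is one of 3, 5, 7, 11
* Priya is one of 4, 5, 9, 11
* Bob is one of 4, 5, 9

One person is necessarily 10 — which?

The 7 variables draw from only 7 values {3, 4, 5, 7, 9, 10, 11}, so each is used; only Hank can be 3, hence Hank = 3.
The 6 still-open variables together cover exactly {4, 5, 7, 9, 10, 11} — 6 values for 6 variables — and 7 appears only in Jack's list, so Jack = 7.
The 5 still-open variables together cover exactly {4, 5, 9, 10, 11} — 5 values for 5 variables — and 10 appears only in Erin's list, so Erin = 10.

Erin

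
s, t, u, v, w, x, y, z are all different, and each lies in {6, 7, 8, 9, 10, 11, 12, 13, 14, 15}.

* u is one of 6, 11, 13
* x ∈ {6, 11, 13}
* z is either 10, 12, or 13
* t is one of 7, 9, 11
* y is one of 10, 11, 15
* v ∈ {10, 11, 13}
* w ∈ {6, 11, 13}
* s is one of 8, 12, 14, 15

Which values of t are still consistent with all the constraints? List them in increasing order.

u, w, x between them cover only {6, 11, 13} — a naked triple. Remove those values from t, v, y, z.
v has just one choice, so v = 10. Strike 10 from y, z.
y must be 15 (only option left). So s can't be 15.
z's domain is down to {12}, so z = 12. So s can't be 12.
No further eliminations apply; t can still be any of 7, 9.

7, 9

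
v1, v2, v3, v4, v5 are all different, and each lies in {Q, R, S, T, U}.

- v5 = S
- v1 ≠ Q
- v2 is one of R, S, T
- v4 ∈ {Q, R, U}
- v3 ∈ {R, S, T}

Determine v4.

Q

v5 must be S (only option left). So v1, v2, v3 can't be S.
Among the 4 still-open variables, Q fits only v4 (and all 4 values in {Q, R, T, U} must be used), so v4 = Q.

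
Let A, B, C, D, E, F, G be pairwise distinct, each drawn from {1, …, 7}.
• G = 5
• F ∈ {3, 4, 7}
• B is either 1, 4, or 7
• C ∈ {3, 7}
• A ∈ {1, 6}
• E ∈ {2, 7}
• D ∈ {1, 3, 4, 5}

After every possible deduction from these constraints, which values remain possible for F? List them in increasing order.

3, 4, 7

G has just one choice, so G = 5. So D can't be 5.
The 6 still-open variables draw from only 6 values {1, 2, 3, 4, 6, 7}, so each is used; only E can be 2, hence E = 2.
Among the 5 still-open variables, 6 fits only A (and all 5 values in {1, 3, 4, 6, 7} must be used), so A = 6.
No further eliminations apply; F can still be any of 3, 4, 7.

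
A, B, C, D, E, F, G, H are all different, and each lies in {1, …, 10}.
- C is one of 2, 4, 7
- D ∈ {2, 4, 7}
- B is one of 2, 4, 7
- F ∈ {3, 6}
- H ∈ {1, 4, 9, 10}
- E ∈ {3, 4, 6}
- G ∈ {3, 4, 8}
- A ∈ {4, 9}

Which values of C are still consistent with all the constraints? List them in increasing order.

B, C, D share exactly the 3 values {2, 4, 7}; by pigeonhole those values go to them, so strike 2, 4, 7 from A, E, G, H.
A's domain is down to {9}, so A = 9. Eliminate 9 elsewhere: H.
E and F between them cover only {3, 6} — a naked pair. Remove those values from G.
G has just one choice, so G = 8.
No further eliminations apply; C can still be any of 2, 4, 7.

2, 4, 7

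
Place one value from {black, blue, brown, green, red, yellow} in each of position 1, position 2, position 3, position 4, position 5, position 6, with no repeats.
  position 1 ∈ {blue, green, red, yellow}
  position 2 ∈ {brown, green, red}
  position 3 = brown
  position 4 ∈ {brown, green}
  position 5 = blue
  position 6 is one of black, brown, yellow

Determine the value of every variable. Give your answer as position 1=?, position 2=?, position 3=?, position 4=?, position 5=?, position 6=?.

position 1=yellow, position 2=red, position 3=brown, position 4=green, position 5=blue, position 6=black

position 3 must be brown (only option left). Strike brown from position 2, position 4, position 6.
position 4 must be green (only option left). Remove green from position 1, position 2.
That leaves position 5 = blue. Strike blue from position 1.
position 2 must be red (only option left). Strike red from position 1.
position 1's domain is down to {yellow}, so position 1 = yellow. Strike yellow from position 6.
position 6's domain is down to {black}, so position 6 = black.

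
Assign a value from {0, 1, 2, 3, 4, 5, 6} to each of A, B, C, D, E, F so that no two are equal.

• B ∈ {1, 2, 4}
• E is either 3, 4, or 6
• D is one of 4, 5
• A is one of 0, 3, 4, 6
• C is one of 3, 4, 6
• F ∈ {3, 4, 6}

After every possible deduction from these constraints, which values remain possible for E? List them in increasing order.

3, 4, 6

C, E, F between them cover only {3, 4, 6} — a naked triple. Remove those values from A, B, D.
A has just one choice, so A = 0.
D has just one choice, so D = 5.
No further eliminations apply; E can still be any of 3, 4, 6.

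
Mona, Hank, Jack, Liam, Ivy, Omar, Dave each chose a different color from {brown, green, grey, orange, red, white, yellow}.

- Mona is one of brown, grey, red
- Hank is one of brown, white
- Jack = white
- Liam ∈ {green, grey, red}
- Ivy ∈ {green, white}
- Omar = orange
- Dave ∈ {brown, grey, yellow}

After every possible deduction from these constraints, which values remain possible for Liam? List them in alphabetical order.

grey, red

Jack must be white (only option left). Strike white from Hank, Ivy.
Ivy's domain is down to {green}, so Ivy = green. Strike green from Liam.
That leaves Omar = orange.
Hank must be brown (only option left). Eliminate brown elsewhere: Mona, Dave.
The 3 still-open variables together cover exactly {grey, red, yellow} — 3 values for 3 variables — and yellow appears only in Dave's list, so Dave = yellow.
No further eliminations apply; Liam can still be any of grey, red.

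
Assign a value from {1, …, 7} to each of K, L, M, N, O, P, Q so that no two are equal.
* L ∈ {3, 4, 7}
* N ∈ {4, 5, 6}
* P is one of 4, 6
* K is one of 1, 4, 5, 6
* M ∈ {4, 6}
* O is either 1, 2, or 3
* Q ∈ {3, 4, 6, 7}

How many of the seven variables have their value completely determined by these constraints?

The 7 variables draw from only 7 values {1, 2, 3, 4, 5, 6, 7}, so each is used; only O can be 2, hence O = 2.
Among the 6 still-open variables, 1 fits only K (and all 6 values in {1, 3, 4, 5, 6, 7} must be used), so K = 1.
The 5 still-open variables draw from only 5 values {3, 4, 5, 6, 7}, so each is used; only N can be 5, hence N = 5.
M and P between them cover only {4, 6} — a naked pair. Remove those values from L, Q.
Determined: K=1, N=5, O=2. The other variables each still have more than one consistent value. That makes 3.

3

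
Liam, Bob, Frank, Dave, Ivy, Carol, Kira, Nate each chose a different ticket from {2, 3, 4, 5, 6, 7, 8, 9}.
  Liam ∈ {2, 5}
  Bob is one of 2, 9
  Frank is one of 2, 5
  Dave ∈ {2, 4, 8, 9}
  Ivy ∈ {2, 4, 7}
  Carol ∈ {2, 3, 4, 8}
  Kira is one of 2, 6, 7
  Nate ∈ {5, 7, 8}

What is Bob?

The 8 variables together cover exactly {2, 3, 4, 5, 6, 7, 8, 9} — 8 values for 8 variables — and 3 appears only in Carol's list, so Carol = 3.
Among the 7 still-open variables, 6 fits only Kira (and all 7 values in {2, 4, 5, 6, 7, 8, 9} must be used), so Kira = 6.
Liam and Frank share exactly the 2 values {2, 5}; by pigeonhole those values go to them, so strike 2, 5 from Bob, Dave, Ivy, Nate.
So Bob = 9.

9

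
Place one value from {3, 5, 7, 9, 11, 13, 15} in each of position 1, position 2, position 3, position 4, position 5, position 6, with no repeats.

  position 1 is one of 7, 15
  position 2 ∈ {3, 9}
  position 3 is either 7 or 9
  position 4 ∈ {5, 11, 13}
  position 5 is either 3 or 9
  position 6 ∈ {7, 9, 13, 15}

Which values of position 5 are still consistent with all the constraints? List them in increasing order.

position 2 and position 5 share exactly the 2 values {3, 9}; by pigeonhole those values go to them, so strike 3, 9 from position 3, position 6.
position 3 has just one choice, so position 3 = 7. Remove 7 from position 1, position 6.
position 1 has just one choice, so position 1 = 15. Remove 15 from position 6.
position 6 must be 13 (only option left). Strike 13 from position 4.
No further eliminations apply; position 5 can still be any of 3, 9.

3, 9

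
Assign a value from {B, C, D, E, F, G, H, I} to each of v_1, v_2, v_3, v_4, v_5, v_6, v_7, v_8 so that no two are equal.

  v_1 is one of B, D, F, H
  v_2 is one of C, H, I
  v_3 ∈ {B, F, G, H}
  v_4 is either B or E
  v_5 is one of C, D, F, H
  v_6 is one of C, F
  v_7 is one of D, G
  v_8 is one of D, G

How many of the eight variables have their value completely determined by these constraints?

2

The 8 variables together cover exactly {B, C, D, E, F, G, H, I} — 8 values for 8 variables — and E appears only in v_4's list, so v_4 = E.
Among the 7 still-open variables, I fits only v_2 (and all 7 values in {B, C, D, F, G, H, I} must be used), so v_2 = I.
v_7 and v_8 share exactly the 2 values {D, G}; by pigeonhole those values go to them, so strike D, G from v_1, v_3, v_5.
Determined: v_2=I, v_4=E. The other variables each still have more than one consistent value. That makes 2.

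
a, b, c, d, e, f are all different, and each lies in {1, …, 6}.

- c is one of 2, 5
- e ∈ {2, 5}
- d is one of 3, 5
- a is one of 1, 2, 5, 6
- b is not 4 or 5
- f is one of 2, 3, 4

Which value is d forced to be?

The 6 variables draw from only 6 values {1, 2, 3, 4, 5, 6}, so each is used; only f can be 4, hence f = 4.
c and e share exactly the 2 values {2, 5}; by pigeonhole those values go to them, so strike 2, 5 from a, b, d.
So d = 3.

3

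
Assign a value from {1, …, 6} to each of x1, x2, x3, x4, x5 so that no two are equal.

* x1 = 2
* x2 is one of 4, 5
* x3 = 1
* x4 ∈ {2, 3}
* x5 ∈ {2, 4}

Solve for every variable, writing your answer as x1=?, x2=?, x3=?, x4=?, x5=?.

x1 must be 2 (only option left). Eliminate 2 elsewhere: x4, x5.
x3 must be 1 (only option left).
x4 has just one choice, so x4 = 3.
x5 has just one choice, so x5 = 4. Strike 4 from x2.
x2's domain is down to {5}, so x2 = 5.

x1=2, x2=5, x3=1, x4=3, x5=4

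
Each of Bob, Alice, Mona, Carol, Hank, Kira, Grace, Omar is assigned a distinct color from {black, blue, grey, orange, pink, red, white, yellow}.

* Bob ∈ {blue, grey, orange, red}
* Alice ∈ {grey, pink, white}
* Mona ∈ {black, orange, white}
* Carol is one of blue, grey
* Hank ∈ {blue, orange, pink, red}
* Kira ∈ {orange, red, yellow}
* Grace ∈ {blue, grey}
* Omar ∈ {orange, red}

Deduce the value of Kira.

Among the 8 variables, black fits only Mona (and all 8 values in {black, blue, grey, orange, pink, red, white, yellow} must be used), so Mona = black.
The 7 still-open variables together cover exactly {blue, grey, orange, pink, red, white, yellow} — 7 values for 7 variables — and white appears only in Alice's list, so Alice = white.
The 6 still-open variables draw from only 6 values {blue, grey, orange, pink, red, yellow}, so each is used; only Hank can be pink, hence Hank = pink.
The 5 still-open variables draw from only 5 values {blue, grey, orange, red, yellow}, so each is used; only Kira can be yellow, hence Kira = yellow.

yellow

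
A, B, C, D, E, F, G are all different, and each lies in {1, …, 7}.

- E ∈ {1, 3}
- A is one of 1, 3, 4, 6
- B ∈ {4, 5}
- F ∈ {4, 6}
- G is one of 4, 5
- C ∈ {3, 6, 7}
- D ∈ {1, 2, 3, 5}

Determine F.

Among the 7 variables, 2 fits only D (and all 7 values in {1, 2, 3, 4, 5, 6, 7} must be used), so D = 2.
The 6 still-open variables together cover exactly {1, 3, 4, 5, 6, 7} — 6 values for 6 variables — and 7 appears only in C's list, so C = 7.
B and G share exactly the 2 values {4, 5}; by pigeonhole those values go to them, so strike 4, 5 from A, F.
So F = 6.

6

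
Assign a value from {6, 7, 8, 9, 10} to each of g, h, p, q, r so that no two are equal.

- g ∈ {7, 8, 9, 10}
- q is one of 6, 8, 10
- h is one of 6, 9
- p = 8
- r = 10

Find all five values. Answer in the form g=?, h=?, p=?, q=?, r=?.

p must be 8 (only option left). Strike 8 from g, q.
r has just one choice, so r = 10. Eliminate 10 elsewhere: g, q.
q's domain is down to {6}, so q = 6. So h can't be 6.
h must be 9 (only option left). Eliminate 9 elsewhere: g.
That leaves g = 7.

g=7, h=9, p=8, q=6, r=10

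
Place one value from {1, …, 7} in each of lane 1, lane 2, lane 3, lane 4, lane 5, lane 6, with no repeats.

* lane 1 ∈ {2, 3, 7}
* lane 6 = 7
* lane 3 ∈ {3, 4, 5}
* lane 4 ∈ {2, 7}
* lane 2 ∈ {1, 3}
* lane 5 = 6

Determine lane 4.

2

lane 5 has just one choice, so lane 5 = 6.
lane 6's domain is down to {7}, so lane 6 = 7. Eliminate 7 elsewhere: lane 1, lane 4.
So lane 4 = 2.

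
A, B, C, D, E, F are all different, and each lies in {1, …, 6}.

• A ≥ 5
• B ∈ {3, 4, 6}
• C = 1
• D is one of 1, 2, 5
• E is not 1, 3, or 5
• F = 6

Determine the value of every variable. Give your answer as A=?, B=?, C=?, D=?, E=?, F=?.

A=5, B=3, C=1, D=2, E=4, F=6

C has just one choice, so C = 1. Strike 1 from D.
F has just one choice, so F = 6. Remove 6 from A, B, E.
A's domain is down to {5}, so A = 5. Strike 5 from D.
D must be 2 (only option left). Eliminate 2 elsewhere: E.
E must be 4 (only option left). So B can't be 4.
B must be 3 (only option left).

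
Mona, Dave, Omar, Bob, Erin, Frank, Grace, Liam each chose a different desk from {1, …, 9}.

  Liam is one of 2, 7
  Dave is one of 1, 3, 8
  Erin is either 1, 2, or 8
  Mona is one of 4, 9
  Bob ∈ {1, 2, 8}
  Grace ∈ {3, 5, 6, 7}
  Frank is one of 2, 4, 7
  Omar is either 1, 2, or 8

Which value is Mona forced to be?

9

Omar, Bob, Erin share exactly the 3 values {1, 2, 8}; by pigeonhole those values go to them, so strike 1, 2, 8 from Dave, Frank, Liam.
Dave has just one choice, so Dave = 3. Strike 3 from Grace.
Liam must be 7 (only option left). So Frank, Grace can't be 7.
Frank must be 4 (only option left). So Mona can't be 4.
So Mona = 9.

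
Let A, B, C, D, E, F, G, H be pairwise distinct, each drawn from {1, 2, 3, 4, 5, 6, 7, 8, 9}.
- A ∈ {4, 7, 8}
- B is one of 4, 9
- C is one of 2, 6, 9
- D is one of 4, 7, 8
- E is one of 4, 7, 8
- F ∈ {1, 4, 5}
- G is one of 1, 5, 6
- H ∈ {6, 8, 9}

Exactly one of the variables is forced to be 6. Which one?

H

The 8 variables draw from only 8 values {1, 2, 4, 5, 6, 7, 8, 9}, so each is used; only C can be 2, hence C = 2.
The 3 variables A, D, E are confined to {4, 7, 8}, which locks those values in; drop them from B, F, H.
B must be 9 (only option left). Eliminate 9 elsewhere: H.
So 6 goes to H.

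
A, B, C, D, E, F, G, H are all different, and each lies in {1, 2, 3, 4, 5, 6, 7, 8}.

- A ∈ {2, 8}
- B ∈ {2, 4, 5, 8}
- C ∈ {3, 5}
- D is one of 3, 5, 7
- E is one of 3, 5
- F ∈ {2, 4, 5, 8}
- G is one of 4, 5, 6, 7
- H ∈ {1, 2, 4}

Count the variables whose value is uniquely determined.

The 8 variables draw from only 8 values {1, 2, 3, 4, 5, 6, 7, 8}, so each is used; only H can be 1, hence H = 1.
Among the 7 still-open variables, 6 fits only G (and all 7 values in {2, 3, 4, 5, 6, 7, 8} must be used), so G = 6.
The 6 still-open variables draw from only 6 values {2, 3, 4, 5, 7, 8}, so each is used; only D can be 7, hence D = 7.
C and E share exactly the 2 values {3, 5}; by pigeonhole those values go to them, so strike 3, 5 from B, F.
Determined: D=7, G=6, H=1. The other variables each still have more than one consistent value. That makes 3.

3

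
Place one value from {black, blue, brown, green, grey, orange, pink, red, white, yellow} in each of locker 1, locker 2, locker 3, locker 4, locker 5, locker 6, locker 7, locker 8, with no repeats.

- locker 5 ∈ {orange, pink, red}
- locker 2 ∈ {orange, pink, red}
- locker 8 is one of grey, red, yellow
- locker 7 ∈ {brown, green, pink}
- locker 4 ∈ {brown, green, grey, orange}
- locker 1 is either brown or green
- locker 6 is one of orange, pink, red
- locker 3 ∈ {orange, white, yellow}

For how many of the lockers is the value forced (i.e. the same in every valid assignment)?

3

Among the 8 variables, white fits only locker 3 (and all 8 values in {brown, green, grey, orange, pink, red, white, yellow} must be used), so locker 3 = white.
The 7 still-open variables draw from only 7 values {brown, green, grey, orange, pink, red, yellow}, so each is used; only locker 8 can be yellow, hence locker 8 = yellow.
Among the 6 still-open variables, grey fits only locker 4 (and all 6 values in {brown, green, grey, orange, pink, red} must be used), so locker 4 = grey.
The 3 variables locker 2, locker 5, locker 6 are confined to {orange, pink, red}, which locks those values in; drop them from locker 7.
Determined: locker 3=white, locker 4=grey, locker 8=yellow. The other lockers each still have more than one consistent value. That makes 3.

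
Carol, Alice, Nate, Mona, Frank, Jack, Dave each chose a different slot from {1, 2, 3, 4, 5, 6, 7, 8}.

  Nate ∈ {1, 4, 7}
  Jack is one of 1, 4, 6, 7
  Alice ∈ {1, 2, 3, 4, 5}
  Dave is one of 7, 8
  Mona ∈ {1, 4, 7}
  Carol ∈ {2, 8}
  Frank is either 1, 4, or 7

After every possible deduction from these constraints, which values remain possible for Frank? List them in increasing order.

The 3 variables Nate, Mona, Frank are confined to {1, 4, 7}, which locks those values in; drop them from Alice, Jack, Dave.
Jack must be 6 (only option left).
Dave must be 8 (only option left). Eliminate 8 elsewhere: Carol.
That leaves Carol = 2. Eliminate 2 elsewhere: Alice.
No further eliminations apply; Frank can still be any of 1, 4, 7.

1, 4, 7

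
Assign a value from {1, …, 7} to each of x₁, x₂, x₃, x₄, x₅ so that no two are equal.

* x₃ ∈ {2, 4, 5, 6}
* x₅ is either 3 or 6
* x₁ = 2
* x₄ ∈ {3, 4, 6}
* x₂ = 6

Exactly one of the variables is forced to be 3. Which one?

x₁'s domain is down to {2}, so x₁ = 2. So x₃ can't be 2.
x₂ must be 6 (only option left). So x₃, x₄, x₅ can't be 6.
So 3 goes to x₅.

x₅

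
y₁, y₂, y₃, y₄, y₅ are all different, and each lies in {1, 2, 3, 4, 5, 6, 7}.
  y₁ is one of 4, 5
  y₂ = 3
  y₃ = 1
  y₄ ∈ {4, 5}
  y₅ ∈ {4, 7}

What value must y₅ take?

y₂'s domain is down to {3}, so y₂ = 3.
y₃ has just one choice, so y₃ = 1.
The 3 still-open variables together cover exactly {4, 5, 7} — 3 values for 3 variables — and 7 appears only in y₅'s list, so y₅ = 7.

7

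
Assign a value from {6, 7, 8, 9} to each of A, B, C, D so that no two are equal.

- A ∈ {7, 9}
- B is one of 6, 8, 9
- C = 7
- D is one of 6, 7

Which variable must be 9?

C must be 7 (only option left). Strike 7 from A, D.
So 9 goes to A.

A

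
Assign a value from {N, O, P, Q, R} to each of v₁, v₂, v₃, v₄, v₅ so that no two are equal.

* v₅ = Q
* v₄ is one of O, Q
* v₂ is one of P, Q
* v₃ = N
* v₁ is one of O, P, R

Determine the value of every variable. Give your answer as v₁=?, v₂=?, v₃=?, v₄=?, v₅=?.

v₁=R, v₂=P, v₃=N, v₄=O, v₅=Q

v₃'s domain is down to {N}, so v₃ = N.
v₅ has just one choice, so v₅ = Q. Eliminate Q elsewhere: v₂, v₄.
That leaves v₂ = P. Remove P from v₁.
v₄'s domain is down to {O}, so v₄ = O. Eliminate O elsewhere: v₁.
v₁ must be R (only option left).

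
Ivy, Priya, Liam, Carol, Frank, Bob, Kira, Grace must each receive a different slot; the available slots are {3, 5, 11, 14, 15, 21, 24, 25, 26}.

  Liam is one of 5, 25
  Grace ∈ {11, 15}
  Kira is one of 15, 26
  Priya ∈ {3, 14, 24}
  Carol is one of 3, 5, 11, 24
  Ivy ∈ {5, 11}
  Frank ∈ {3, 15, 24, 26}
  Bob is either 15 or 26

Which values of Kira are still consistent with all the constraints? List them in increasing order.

15, 26

Among the 8 variables, 14 fits only Priya (and all 8 values in {3, 5, 11, 14, 15, 24, 25, 26} must be used), so Priya = 14.
The 7 still-open variables together cover exactly {3, 5, 11, 15, 24, 25, 26} — 7 values for 7 variables — and 25 appears only in Liam's list, so Liam = 25.
The 2 variables Bob and Kira are confined to {15, 26}, which locks those values in; drop them from Frank, Grace.
Grace must be 11 (only option left). Strike 11 from Ivy, Carol.
Ivy must be 5 (only option left). Eliminate 5 elsewhere: Carol.
No further eliminations apply; Kira can still be any of 15, 26.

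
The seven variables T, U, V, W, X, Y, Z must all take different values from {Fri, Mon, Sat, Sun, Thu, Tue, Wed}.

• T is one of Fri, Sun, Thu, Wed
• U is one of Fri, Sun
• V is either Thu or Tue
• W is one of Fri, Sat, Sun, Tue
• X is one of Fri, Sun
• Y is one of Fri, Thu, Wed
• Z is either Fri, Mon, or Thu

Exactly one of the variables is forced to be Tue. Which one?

The 7 variables draw from only 7 values {Fri, Mon, Sat, Sun, Thu, Tue, Wed}, so each is used; only Z can be Mon, hence Z = Mon.
The 6 still-open variables together cover exactly {Fri, Sat, Sun, Thu, Tue, Wed} — 6 values for 6 variables — and Sat appears only in W's list, so W = Sat.
Among the 5 still-open variables, Tue fits only V (and all 5 values in {Fri, Sun, Thu, Tue, Wed} must be used), so V = Tue.

V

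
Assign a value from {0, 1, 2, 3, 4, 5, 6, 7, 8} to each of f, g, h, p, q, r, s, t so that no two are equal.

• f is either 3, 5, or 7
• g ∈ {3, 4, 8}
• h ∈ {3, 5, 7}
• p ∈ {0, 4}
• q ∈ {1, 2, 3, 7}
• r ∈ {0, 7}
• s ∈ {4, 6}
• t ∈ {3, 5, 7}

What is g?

8

The 3 variables f, h, t are confined to {3, 5, 7}, which locks those values in; drop them from g, q, r.
That leaves r = 0. Strike 0 from p.
p must be 4 (only option left). Eliminate 4 elsewhere: g, s.
So g = 8.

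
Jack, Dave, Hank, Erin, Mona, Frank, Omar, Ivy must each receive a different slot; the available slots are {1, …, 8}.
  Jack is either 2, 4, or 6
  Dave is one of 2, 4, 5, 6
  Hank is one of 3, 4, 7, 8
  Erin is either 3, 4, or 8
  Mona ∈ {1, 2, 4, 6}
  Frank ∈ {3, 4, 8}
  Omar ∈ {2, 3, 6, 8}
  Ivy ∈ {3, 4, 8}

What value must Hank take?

The 8 variables draw from only 8 values {1, 2, 3, 4, 5, 6, 7, 8}, so each is used; only Mona can be 1, hence Mona = 1.
The 7 still-open variables draw from only 7 values {2, 3, 4, 5, 6, 7, 8}, so each is used; only Dave can be 5, hence Dave = 5.
The 6 still-open variables draw from only 6 values {2, 3, 4, 6, 7, 8}, so each is used; only Hank can be 7, hence Hank = 7.

7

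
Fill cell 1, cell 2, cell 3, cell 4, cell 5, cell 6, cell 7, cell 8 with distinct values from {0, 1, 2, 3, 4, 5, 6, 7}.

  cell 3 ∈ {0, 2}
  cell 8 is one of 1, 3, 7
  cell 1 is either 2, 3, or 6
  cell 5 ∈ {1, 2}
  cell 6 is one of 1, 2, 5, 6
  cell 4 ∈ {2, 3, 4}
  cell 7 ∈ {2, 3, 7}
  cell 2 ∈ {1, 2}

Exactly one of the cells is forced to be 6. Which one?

cell 1

Among the 8 variables, 0 fits only cell 3 (and all 8 values in {0, 1, 2, 3, 4, 5, 6, 7} must be used), so cell 3 = 0.
The 7 still-open variables draw from only 7 values {1, 2, 3, 4, 5, 6, 7}, so each is used; only cell 4 can be 4, hence cell 4 = 4.
The 6 still-open variables together cover exactly {1, 2, 3, 5, 6, 7} — 6 values for 6 variables — and 5 appears only in cell 6's list, so cell 6 = 5.
The 5 still-open variables together cover exactly {1, 2, 3, 6, 7} — 5 values for 5 variables — and 6 appears only in cell 1's list, so cell 1 = 6.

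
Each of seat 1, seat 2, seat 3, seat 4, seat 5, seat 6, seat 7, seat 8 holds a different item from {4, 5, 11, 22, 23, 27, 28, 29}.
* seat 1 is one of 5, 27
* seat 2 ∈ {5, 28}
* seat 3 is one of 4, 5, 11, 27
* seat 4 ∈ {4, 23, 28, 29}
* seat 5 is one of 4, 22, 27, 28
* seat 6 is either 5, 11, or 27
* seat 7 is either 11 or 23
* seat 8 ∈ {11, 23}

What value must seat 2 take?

28

Among the 8 variables, 22 fits only seat 5 (and all 8 values in {4, 5, 11, 22, 23, 27, 28, 29} must be used), so seat 5 = 22.
Among the 7 still-open variables, 29 fits only seat 4 (and all 7 values in {4, 5, 11, 23, 27, 28, 29} must be used), so seat 4 = 29.
The 6 still-open variables draw from only 6 values {4, 5, 11, 23, 27, 28}, so each is used; only seat 3 can be 4, hence seat 3 = 4.
The 5 still-open variables together cover exactly {5, 11, 23, 27, 28} — 5 values for 5 variables — and 28 appears only in seat 2's list, so seat 2 = 28.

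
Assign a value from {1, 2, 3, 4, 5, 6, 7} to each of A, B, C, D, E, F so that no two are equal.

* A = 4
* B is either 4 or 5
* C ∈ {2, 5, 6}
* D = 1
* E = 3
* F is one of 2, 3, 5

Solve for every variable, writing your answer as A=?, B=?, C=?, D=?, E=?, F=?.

A=4, B=5, C=6, D=1, E=3, F=2

A has just one choice, so A = 4. Remove 4 from B.
B's domain is down to {5}, so B = 5. So C, F can't be 5.
D's domain is down to {1}, so D = 1.
E's domain is down to {3}, so E = 3. Strike 3 from F.
F has just one choice, so F = 2. Remove 2 from C.
That leaves C = 6.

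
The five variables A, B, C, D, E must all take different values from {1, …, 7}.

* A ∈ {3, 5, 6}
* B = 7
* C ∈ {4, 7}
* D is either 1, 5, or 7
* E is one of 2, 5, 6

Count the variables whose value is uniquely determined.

B's domain is down to {7}, so B = 7. Remove 7 from C, D.
C must be 4 (only option left).
Determined: B=7, C=4. The other variables each still have more than one consistent value. That makes 2.

2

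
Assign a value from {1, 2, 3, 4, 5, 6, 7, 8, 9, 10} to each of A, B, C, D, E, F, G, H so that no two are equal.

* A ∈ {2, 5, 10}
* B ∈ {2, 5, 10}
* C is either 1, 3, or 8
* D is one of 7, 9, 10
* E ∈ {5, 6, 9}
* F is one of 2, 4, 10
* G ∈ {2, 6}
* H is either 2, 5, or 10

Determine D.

7

A, B, H between them cover only {2, 5, 10} — a naked triple. Remove those values from D, E, F, G.
F's domain is down to {4}, so F = 4.
G must be 6 (only option left). So E can't be 6.
E's domain is down to {9}, so E = 9. So D can't be 9.
So D = 7.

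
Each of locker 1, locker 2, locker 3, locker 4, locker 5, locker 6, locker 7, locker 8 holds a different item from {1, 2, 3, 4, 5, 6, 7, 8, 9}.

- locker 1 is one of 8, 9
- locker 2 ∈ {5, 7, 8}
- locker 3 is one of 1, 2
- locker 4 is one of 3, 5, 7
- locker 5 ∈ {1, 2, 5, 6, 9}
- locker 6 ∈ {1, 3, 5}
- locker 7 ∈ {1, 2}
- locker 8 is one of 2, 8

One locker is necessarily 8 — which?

The 8 variables draw from only 8 values {1, 2, 3, 5, 6, 7, 8, 9}, so each is used; only locker 5 can be 6, hence locker 5 = 6.
The 7 still-open variables together cover exactly {1, 2, 3, 5, 7, 8, 9} — 7 values for 7 variables — and 9 appears only in locker 1's list, so locker 1 = 9.
locker 3 and locker 7 share exactly the 2 values {1, 2}; by pigeonhole those values go to them, so strike 1, 2 from locker 6, locker 8.

locker 8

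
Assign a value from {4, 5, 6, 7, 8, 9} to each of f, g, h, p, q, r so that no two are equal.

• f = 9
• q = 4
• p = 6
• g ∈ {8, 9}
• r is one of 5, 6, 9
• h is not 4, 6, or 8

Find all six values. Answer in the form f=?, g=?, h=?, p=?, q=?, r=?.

f=9, g=8, h=7, p=6, q=4, r=5

f has just one choice, so f = 9. Strike 9 from g, h, r.
g must be 8 (only option left).
p has just one choice, so p = 6. Remove 6 from r.
q's domain is down to {4}, so q = 4.
r's domain is down to {5}, so r = 5. Remove 5 from h.
That leaves h = 7.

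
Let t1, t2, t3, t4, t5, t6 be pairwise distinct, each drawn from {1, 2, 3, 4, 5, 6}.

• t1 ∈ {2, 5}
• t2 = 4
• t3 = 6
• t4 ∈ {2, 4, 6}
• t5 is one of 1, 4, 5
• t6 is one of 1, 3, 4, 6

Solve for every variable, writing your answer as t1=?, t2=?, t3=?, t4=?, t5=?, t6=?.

t2 must be 4 (only option left). Strike 4 from t4, t5, t6.
That leaves t3 = 6. Strike 6 from t4, t6.
t4 has just one choice, so t4 = 2. Strike 2 from t1.
t1's domain is down to {5}, so t1 = 5. So t5 can't be 5.
That leaves t5 = 1. Eliminate 1 elsewhere: t6.
t6's domain is down to {3}, so t6 = 3.

t1=5, t2=4, t3=6, t4=2, t5=1, t6=3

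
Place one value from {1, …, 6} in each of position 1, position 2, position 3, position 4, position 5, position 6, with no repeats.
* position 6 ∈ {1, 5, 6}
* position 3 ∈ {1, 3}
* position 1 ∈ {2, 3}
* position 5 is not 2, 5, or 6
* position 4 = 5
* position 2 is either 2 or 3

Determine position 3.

position 4 has just one choice, so position 4 = 5. Remove 5 from position 6.
The 5 still-open variables draw from only 5 values {1, 2, 3, 4, 6}, so each is used; only position 5 can be 4, hence position 5 = 4.
The 4 still-open variables together cover exactly {1, 2, 3, 6} — 4 values for 4 variables — and 6 appears only in position 6's list, so position 6 = 6.
The 3 still-open variables together cover exactly {1, 2, 3} — 3 values for 3 variables — and 1 appears only in position 3's list, so position 3 = 1.

1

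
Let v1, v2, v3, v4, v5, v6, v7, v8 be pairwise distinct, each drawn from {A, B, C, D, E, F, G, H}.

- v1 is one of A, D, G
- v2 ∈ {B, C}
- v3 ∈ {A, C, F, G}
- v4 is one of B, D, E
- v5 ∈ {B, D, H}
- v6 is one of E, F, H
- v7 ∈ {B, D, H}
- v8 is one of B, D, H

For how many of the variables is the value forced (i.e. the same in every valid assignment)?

The 3 variables v5, v7, v8 are confined to {B, D, H}, which locks those values in; drop them from v1, v2, v4, v6.
v2 must be C (only option left). Strike C from v3.
v4 has just one choice, so v4 = E. Remove E from v6.
That leaves v6 = F. Remove F from v3.
Determined: v2=C, v4=E, v6=F. The other variables each still have more than one consistent value. That makes 3.

3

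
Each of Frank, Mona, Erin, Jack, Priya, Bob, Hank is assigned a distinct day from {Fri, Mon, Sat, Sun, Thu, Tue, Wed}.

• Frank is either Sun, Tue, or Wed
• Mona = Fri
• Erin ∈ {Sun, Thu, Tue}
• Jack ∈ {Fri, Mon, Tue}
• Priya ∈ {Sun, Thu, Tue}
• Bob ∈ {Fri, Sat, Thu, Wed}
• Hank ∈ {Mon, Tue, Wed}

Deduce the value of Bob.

Mona has just one choice, so Mona = Fri. Strike Fri from Jack, Bob.
The 6 still-open variables together cover exactly {Mon, Sat, Sun, Thu, Tue, Wed} — 6 values for 6 variables — and Sat appears only in Bob's list, so Bob = Sat.

Sat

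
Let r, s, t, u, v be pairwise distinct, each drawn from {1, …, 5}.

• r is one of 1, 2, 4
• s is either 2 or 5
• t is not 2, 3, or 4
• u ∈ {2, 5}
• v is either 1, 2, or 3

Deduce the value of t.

The 5 variables together cover exactly {1, 2, 3, 4, 5} — 5 values for 5 variables — and 3 appears only in v's list, so v = 3.
The 4 still-open variables together cover exactly {1, 2, 4, 5} — 4 values for 4 variables — and 4 appears only in r's list, so r = 4.
The 3 still-open variables together cover exactly {1, 2, 5} — 3 values for 3 variables — and 1 appears only in t's list, so t = 1.

1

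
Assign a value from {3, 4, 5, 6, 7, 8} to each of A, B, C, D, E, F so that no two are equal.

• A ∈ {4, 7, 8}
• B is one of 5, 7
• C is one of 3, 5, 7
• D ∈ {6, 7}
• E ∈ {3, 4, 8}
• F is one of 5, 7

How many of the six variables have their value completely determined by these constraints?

The 6 variables together cover exactly {3, 4, 5, 6, 7, 8} — 6 values for 6 variables — and 6 appears only in D's list, so D = 6.
B and F between them cover only {5, 7} — a naked pair. Remove those values from A, C.
That leaves C = 3. Remove 3 from E.
Determined: C=3, D=6. The other variables each still have more than one consistent value. That makes 2.

2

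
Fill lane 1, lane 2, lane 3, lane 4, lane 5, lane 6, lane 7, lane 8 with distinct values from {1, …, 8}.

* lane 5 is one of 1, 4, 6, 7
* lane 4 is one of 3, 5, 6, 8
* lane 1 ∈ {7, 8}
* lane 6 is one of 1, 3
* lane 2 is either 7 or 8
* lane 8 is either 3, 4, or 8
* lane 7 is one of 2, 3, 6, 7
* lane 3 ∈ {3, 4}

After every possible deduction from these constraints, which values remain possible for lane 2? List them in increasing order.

The 8 variables together cover exactly {1, 2, 3, 4, 5, 6, 7, 8} — 8 values for 8 variables — and 2 appears only in lane 7's list, so lane 7 = 2.
The 7 still-open variables draw from only 7 values {1, 3, 4, 5, 6, 7, 8}, so each is used; only lane 4 can be 5, hence lane 4 = 5.
Among the 6 still-open variables, 6 fits only lane 5 (and all 6 values in {1, 3, 4, 6, 7, 8} must be used), so lane 5 = 6.
Among the 5 still-open variables, 1 fits only lane 6 (and all 5 values in {1, 3, 4, 7, 8} must be used), so lane 6 = 1.
lane 1 and lane 2 share exactly the 2 values {7, 8}; by pigeonhole those values go to them, so strike 7, 8 from lane 8.
No further eliminations apply; lane 2 can still be any of 7, 8.

7, 8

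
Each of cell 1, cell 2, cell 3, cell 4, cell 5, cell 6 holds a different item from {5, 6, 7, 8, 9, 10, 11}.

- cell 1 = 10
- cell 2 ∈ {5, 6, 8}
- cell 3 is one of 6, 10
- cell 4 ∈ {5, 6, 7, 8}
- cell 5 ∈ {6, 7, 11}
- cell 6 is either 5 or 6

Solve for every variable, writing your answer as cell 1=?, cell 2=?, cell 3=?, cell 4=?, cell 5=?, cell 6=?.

cell 1's domain is down to {10}, so cell 1 = 10. Eliminate 10 elsewhere: cell 3.
cell 3 must be 6 (only option left). Strike 6 from cell 2, cell 4, cell 5, cell 6.
cell 6's domain is down to {5}, so cell 6 = 5. Remove 5 from cell 2, cell 4.
cell 2 must be 8 (only option left). Strike 8 from cell 4.
cell 4's domain is down to {7}, so cell 4 = 7. So cell 5 can't be 7.
cell 5 has just one choice, so cell 5 = 11.

cell 1=10, cell 2=8, cell 3=6, cell 4=7, cell 5=11, cell 6=5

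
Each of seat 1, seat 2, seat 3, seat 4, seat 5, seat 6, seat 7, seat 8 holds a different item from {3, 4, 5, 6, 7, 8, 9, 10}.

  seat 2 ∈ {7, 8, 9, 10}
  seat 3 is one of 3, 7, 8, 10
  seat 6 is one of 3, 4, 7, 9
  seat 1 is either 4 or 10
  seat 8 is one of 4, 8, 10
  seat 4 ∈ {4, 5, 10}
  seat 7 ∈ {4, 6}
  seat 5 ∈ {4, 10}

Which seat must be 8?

The 8 variables draw from only 8 values {3, 4, 5, 6, 7, 8, 9, 10}, so each is used; only seat 4 can be 5, hence seat 4 = 5.
Among the 7 still-open variables, 6 fits only seat 7 (and all 7 values in {3, 4, 6, 7, 8, 9, 10} must be used), so seat 7 = 6.
The 2 variables seat 1 and seat 5 are confined to {4, 10}, which locks those values in; drop them from seat 2, seat 3, seat 6, seat 8.
So 8 goes to seat 8.

seat 8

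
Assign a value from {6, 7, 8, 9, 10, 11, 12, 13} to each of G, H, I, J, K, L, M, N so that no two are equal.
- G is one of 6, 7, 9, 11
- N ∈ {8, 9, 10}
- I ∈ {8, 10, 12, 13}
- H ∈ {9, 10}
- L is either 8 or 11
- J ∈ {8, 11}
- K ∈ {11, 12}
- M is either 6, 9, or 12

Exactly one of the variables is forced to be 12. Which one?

The 8 variables together cover exactly {6, 7, 8, 9, 10, 11, 12, 13} — 8 values for 8 variables — and 7 appears only in G's list, so G = 7.
The 7 still-open variables draw from only 7 values {6, 8, 9, 10, 11, 12, 13}, so each is used; only M can be 6, hence M = 6.
The 6 still-open variables together cover exactly {8, 9, 10, 11, 12, 13} — 6 values for 6 variables — and 13 appears only in I's list, so I = 13.
The 5 still-open variables draw from only 5 values {8, 9, 10, 11, 12}, so each is used; only K can be 12, hence K = 12.

K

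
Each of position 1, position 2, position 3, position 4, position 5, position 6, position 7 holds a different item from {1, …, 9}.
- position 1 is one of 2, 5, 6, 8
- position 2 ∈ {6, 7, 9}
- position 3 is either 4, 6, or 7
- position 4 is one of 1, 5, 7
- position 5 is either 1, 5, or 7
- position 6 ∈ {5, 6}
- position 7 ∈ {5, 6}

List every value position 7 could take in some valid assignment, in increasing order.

position 6 and position 7 share exactly the 2 values {5, 6}; by pigeonhole those values go to them, so strike 5, 6 from position 1, position 2, position 3, position 4, position 5.
position 4 and position 5 between them cover only {1, 7} — a naked pair. Remove those values from position 2, position 3.
position 2 must be 9 (only option left).
position 3 must be 4 (only option left).
No further eliminations apply; position 7 can still be any of 5, 6.

5, 6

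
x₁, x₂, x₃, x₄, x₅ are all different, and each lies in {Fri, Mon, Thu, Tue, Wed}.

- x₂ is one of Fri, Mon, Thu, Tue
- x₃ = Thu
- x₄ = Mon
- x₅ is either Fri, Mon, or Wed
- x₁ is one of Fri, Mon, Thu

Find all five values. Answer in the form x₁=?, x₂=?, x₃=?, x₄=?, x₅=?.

x₁=Fri, x₂=Tue, x₃=Thu, x₄=Mon, x₅=Wed

x₃'s domain is down to {Thu}, so x₃ = Thu. Eliminate Thu elsewhere: x₁, x₂.
That leaves x₄ = Mon. Eliminate Mon elsewhere: x₁, x₂, x₅.
x₁'s domain is down to {Fri}, so x₁ = Fri. Remove Fri from x₂, x₅.
x₂ has just one choice, so x₂ = Tue.
x₅ has just one choice, so x₅ = Wed.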